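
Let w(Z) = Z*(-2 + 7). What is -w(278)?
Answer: -1390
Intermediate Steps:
w(Z) = 5*Z (w(Z) = Z*5 = 5*Z)
-w(278) = -5*278 = -1*1390 = -1390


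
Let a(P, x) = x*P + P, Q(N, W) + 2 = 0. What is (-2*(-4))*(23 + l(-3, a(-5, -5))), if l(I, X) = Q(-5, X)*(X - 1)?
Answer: -120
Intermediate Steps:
Q(N, W) = -2 (Q(N, W) = -2 + 0 = -2)
a(P, x) = P + P*x (a(P, x) = P*x + P = P + P*x)
l(I, X) = 2 - 2*X (l(I, X) = -2*(X - 1) = -2*(-1 + X) = 2 - 2*X)
(-2*(-4))*(23 + l(-3, a(-5, -5))) = (-2*(-4))*(23 + (2 - (-10)*(1 - 5))) = 8*(23 + (2 - (-10)*(-4))) = 8*(23 + (2 - 2*20)) = 8*(23 + (2 - 40)) = 8*(23 - 38) = 8*(-15) = -120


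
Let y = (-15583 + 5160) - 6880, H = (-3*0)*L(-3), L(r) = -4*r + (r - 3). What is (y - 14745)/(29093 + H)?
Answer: -32048/29093 ≈ -1.1016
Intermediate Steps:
L(r) = -3 - 3*r (L(r) = -4*r + (-3 + r) = -3 - 3*r)
H = 0 (H = (-3*0)*(-3 - 3*(-3)) = 0*(-3 + 9) = 0*6 = 0)
y = -17303 (y = -10423 - 6880 = -17303)
(y - 14745)/(29093 + H) = (-17303 - 14745)/(29093 + 0) = -32048/29093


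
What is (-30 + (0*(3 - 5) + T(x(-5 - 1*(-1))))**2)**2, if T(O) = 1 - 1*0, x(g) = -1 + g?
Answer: 841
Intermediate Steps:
T(O) = 1 (T(O) = 1 + 0 = 1)
(-30 + (0*(3 - 5) + T(x(-5 - 1*(-1))))**2)**2 = (-30 + (0*(3 - 5) + 1)**2)**2 = (-30 + (0*(-2) + 1)**2)**2 = (-30 + (0 + 1)**2)**2 = (-30 + 1**2)**2 = (-30 + 1)**2 = (-29)**2 = 841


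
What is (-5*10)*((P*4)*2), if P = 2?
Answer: -800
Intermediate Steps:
(-5*10)*((P*4)*2) = (-5*10)*((2*4)*2) = -400*2 = -50*16 = -800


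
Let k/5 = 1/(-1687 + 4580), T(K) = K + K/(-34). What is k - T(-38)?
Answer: 1813996/49181 ≈ 36.884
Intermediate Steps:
T(K) = 33*K/34 (T(K) = K + K*(-1/34) = K - K/34 = 33*K/34)
k = 5/2893 (k = 5/(-1687 + 4580) = 5/2893 ≈ 0.0017283)
k - T(-38) = 5/2893 - 33*(-38)/34 = 5/2893 - 1*(-627/17) = 5/2893 + 627/17 = 1813996/49181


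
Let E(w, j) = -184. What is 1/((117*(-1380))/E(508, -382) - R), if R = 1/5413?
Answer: 10826/9499813 ≈ 0.0011396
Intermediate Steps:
R = 1/5413 ≈ 0.00018474
1/((117*(-1380))/E(508, -382) - R) = 1/((117*(-1380))/(-184) - 1*1/5413) = 1/(-161460*(-1/184) - 1/5413) = 1/(1755/2 - 1/5413) = 1/(9499813/10826) = 10826/9499813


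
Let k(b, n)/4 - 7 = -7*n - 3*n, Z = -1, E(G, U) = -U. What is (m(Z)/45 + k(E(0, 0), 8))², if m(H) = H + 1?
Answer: 85264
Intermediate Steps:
k(b, n) = 28 - 40*n (k(b, n) = 28 + 4*(-7*n - 3*n) = 28 + 4*(-10*n) = 28 - 40*n)
m(H) = 1 + H
(m(Z)/45 + k(E(0, 0), 8))² = ((1 - 1)/45 + (28 - 40*8))² = (0*(1/45) + (28 - 320))² = (0 - 292)² = (-292)² = 85264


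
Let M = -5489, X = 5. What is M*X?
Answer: -27445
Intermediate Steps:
M*X = -5489*5 = -27445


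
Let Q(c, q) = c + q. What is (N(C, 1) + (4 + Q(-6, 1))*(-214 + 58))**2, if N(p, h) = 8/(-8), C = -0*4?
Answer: 24025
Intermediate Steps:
C = 0 (C = -1*0 = 0)
N(p, h) = -1 (N(p, h) = 8*(-1/8) = -1)
(N(C, 1) + (4 + Q(-6, 1))*(-214 + 58))**2 = (-1 + (4 + (-6 + 1))*(-214 + 58))**2 = (-1 + (4 - 5)*(-156))**2 = (-1 - 1*(-156))**2 = (-1 + 156)**2 = 155**2 = 24025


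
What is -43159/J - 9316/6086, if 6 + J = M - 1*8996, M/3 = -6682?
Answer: -233691/5199592 ≈ -0.044944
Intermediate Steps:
M = -20046 (M = 3*(-6682) = -20046)
J = -29048 (J = -6 + (-20046 - 1*8996) = -6 + (-20046 - 8996) = -6 - 29042 = -29048)
-43159/J - 9316/6086 = -43159/(-29048) - 9316/6086 = -43159*(-1/29048) - 9316*1/6086 = 43159/29048 - 274/179 = -233691/5199592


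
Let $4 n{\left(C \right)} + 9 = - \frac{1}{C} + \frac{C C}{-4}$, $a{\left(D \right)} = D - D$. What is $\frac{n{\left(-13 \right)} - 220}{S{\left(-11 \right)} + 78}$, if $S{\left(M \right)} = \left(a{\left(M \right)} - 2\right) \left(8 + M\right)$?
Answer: $- \frac{48421}{17472} \approx -2.7713$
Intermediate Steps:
$a{\left(D \right)} = 0$
$S{\left(M \right)} = -16 - 2 M$ ($S{\left(M \right)} = \left(0 - 2\right) \left(8 + M\right) = - 2 \left(8 + M\right) = -16 - 2 M$)
$n{\left(C \right)} = - \frac{9}{4} - \frac{1}{4 C} - \frac{C^{2}}{16}$ ($n{\left(C \right)} = - \frac{9}{4} + \frac{- \frac{1}{C} + \frac{C C}{-4}}{4} = - \frac{9}{4} + \frac{- \frac{1}{C} + C^{2} \left(- \frac{1}{4}\right)}{4} = - \frac{9}{4} + \frac{- \frac{1}{C} - \frac{C^{2}}{4}}{4} = - \frac{9}{4} - \left(\frac{1}{4 C} + \frac{C^{2}}{16}\right) = - \frac{9}{4} - \frac{1}{4 C} - \frac{C^{2}}{16}$)
$\frac{n{\left(-13 \right)} - 220}{S{\left(-11 \right)} + 78} = \frac{\frac{-4 - - 13 \left(36 + \left(-13\right)^{2}\right)}{16 \left(-13\right)} - 220}{\left(-16 - -22\right) + 78} = \frac{\frac{1}{16} \left(- \frac{1}{13}\right) \left(-4 - - 13 \left(36 + 169\right)\right) - 220}{\left(-16 + 22\right) + 78} = \frac{\frac{1}{16} \left(- \frac{1}{13}\right) \left(-4 - \left(-13\right) 205\right) - 220}{6 + 78} = \frac{\frac{1}{16} \left(- \frac{1}{13}\right) \left(-4 + 2665\right) - 220}{84} = \left(\frac{1}{16} \left(- \frac{1}{13}\right) 2661 - 220\right) \frac{1}{84} = \left(- \frac{2661}{208} - 220\right) \frac{1}{84} = \left(- \frac{48421}{208}\right) \frac{1}{84} = - \frac{48421}{17472}$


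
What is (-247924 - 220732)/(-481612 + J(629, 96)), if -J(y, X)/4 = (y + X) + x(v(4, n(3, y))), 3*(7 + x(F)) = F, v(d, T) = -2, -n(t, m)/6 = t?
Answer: 351492/363361 ≈ 0.96734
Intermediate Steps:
n(t, m) = -6*t
x(F) = -7 + F/3
J(y, X) = 92/3 - 4*X - 4*y (J(y, X) = -4*((y + X) + (-7 + (1/3)*(-2))) = -4*((X + y) + (-7 - 2/3)) = -4*((X + y) - 23/3) = -4*(-23/3 + X + y) = 92/3 - 4*X - 4*y)
(-247924 - 220732)/(-481612 + J(629, 96)) = (-247924 - 220732)/(-481612 + (92/3 - 4*96 - 4*629)) = -468656/(-481612 + (92/3 - 384 - 2516)) = -468656/(-481612 - 8608/3) = -468656/(-1453444/3) = -468656*(-3/1453444) = 351492/363361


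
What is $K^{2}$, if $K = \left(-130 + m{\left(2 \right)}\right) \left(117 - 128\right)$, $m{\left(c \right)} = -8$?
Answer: $2304324$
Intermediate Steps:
$K = 1518$ ($K = \left(-130 - 8\right) \left(117 - 128\right) = \left(-138\right) \left(-11\right) = 1518$)
$K^{2} = 1518^{2} = 2304324$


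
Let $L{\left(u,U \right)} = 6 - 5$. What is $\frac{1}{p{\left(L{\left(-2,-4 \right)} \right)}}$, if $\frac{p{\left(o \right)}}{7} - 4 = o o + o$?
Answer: $\frac{1}{42} \approx 0.02381$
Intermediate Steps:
$L{\left(u,U \right)} = 1$
$p{\left(o \right)} = 28 + 7 o + 7 o^{2}$ ($p{\left(o \right)} = 28 + 7 \left(o o + o\right) = 28 + 7 \left(o^{2} + o\right) = 28 + 7 \left(o + o^{2}\right) = 28 + \left(7 o + 7 o^{2}\right) = 28 + 7 o + 7 o^{2}$)
$\frac{1}{p{\left(L{\left(-2,-4 \right)} \right)}} = \frac{1}{28 + 7 \cdot 1 + 7 \cdot 1^{2}} = \frac{1}{28 + 7 + 7 \cdot 1} = \frac{1}{28 + 7 + 7} = \frac{1}{42}$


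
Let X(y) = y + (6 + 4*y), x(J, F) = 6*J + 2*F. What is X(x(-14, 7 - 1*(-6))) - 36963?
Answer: -37247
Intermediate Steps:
x(J, F) = 2*F + 6*J
X(y) = 6 + 5*y
X(x(-14, 7 - 1*(-6))) - 36963 = (6 + 5*(2*(7 - 1*(-6)) + 6*(-14))) - 36963 = (6 + 5*(2*(7 + 6) - 84)) - 36963 = (6 + 5*(2*13 - 84)) - 36963 = (6 + 5*(26 - 84)) - 36963 = (6 + 5*(-58)) - 36963 = (6 - 290) - 36963 = -284 - 36963 = -37247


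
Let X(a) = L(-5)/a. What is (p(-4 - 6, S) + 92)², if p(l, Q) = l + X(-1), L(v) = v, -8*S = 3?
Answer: 7569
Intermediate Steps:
S = -3/8 (S = -⅛*3 = -3/8 ≈ -0.37500)
X(a) = -5/a
p(l, Q) = 5 + l (p(l, Q) = l - 5/(-1) = l - 5*(-1) = l + 5 = 5 + l)
(p(-4 - 6, S) + 92)² = ((5 + (-4 - 6)) + 92)² = ((5 - 10) + 92)² = (-5 + 92)² = 87² = 7569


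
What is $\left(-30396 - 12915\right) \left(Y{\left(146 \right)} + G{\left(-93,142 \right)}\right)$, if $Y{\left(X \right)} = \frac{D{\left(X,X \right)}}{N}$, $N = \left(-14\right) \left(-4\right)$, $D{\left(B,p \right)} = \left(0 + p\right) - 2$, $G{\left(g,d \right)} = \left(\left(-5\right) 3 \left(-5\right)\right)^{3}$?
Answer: $- \frac{127903576473}{7} \approx -1.8272 \cdot 10^{10}$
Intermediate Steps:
$G{\left(g,d \right)} = 421875$ ($G{\left(g,d \right)} = \left(\left(-15\right) \left(-5\right)\right)^{3} = 75^{3} = 421875$)
$D{\left(B,p \right)} = -2 + p$ ($D{\left(B,p \right)} = p - 2 = -2 + p$)
$N = 56$
$Y{\left(X \right)} = - \frac{1}{28} + \frac{X}{56}$ ($Y{\left(X \right)} = \frac{-2 + X}{56} = \left(-2 + X\right) \frac{1}{56} = - \frac{1}{28} + \frac{X}{56}$)
$\left(-30396 - 12915\right) \left(Y{\left(146 \right)} + G{\left(-93,142 \right)}\right) = \left(-30396 - 12915\right) \left(\left(- \frac{1}{28} + \frac{1}{56} \cdot 146\right) + 421875\right) = - 43311 \left(\left(- \frac{1}{28} + \frac{73}{28}\right) + 421875\right) = - 43311 \left(\frac{18}{7} + 421875\right) = \left(-43311\right) \frac{2953143}{7} = - \frac{127903576473}{7}$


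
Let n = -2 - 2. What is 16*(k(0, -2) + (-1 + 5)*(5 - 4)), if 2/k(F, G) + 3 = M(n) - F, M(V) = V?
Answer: 416/7 ≈ 59.429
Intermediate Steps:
n = -4
k(F, G) = 2/(-7 - F) (k(F, G) = 2/(-3 + (-4 - F)) = 2/(-7 - F))
16*(k(0, -2) + (-1 + 5)*(5 - 4)) = 16*(-2/(7 + 0) + (-1 + 5)*(5 - 4)) = 16*(-2/7 + 4*1) = 16*(-2*⅐ + 4) = 16*(-2/7 + 4) = 16*(26/7) = 416/7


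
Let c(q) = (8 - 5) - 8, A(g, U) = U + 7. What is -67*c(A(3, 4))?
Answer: 335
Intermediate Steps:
A(g, U) = 7 + U
c(q) = -5 (c(q) = 3 - 8 = -5)
-67*c(A(3, 4)) = -67*(-5) = 335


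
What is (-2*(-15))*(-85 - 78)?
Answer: -4890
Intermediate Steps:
(-2*(-15))*(-85 - 78) = 30*(-163) = -4890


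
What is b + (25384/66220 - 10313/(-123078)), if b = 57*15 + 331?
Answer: 2417493544643/2037556290 ≈ 1186.5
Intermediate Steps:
b = 1186 (b = 855 + 331 = 1186)
b + (25384/66220 - 10313/(-123078)) = 1186 + (25384/66220 - 10313/(-123078)) = 1186 + (25384*(1/66220) - 10313*(-1/123078)) = 1186 + (6346/16555 + 10313/123078) = 1186 + 951784703/2037556290 = 2417493544643/2037556290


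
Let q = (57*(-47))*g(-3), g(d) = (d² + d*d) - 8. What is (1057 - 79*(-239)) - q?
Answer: 46728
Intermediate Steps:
g(d) = -8 + 2*d² (g(d) = (d² + d²) - 8 = 2*d² - 8 = -8 + 2*d²)
q = -26790 (q = (57*(-47))*(-8 + 2*(-3)²) = -2679*(-8 + 2*9) = -2679*(-8 + 18) = -2679*10 = -26790)
(1057 - 79*(-239)) - q = (1057 - 79*(-239)) - 1*(-26790) = (1057 + 18881) + 26790 = 19938 + 26790 = 46728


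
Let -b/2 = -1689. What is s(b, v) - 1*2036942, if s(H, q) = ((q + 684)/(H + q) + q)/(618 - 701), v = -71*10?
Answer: -225533344971/110722 ≈ -2.0369e+6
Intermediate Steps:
b = 3378 (b = -2*(-1689) = 3378)
v = -710
s(H, q) = -q/83 - (684 + q)/(83*(H + q)) (s(H, q) = ((684 + q)/(H + q) + q)/(-83) = ((684 + q)/(H + q) + q)*(-1/83) = (q + (684 + q)/(H + q))*(-1/83) = -q/83 - (684 + q)/(83*(H + q)))
s(b, v) - 1*2036942 = (-684 - 1*(-710) - 1*(-710)**2 - 1*3378*(-710))/(83*(3378 - 710)) - 1*2036942 = (1/83)*(-684 + 710 - 1*504100 + 2398380)/2668 - 2036942 = (1/83)*(1/2668)*(-684 + 710 - 504100 + 2398380) - 2036942 = (1/83)*(1/2668)*1894306 - 2036942 = 947153/110722 - 2036942 = -225533344971/110722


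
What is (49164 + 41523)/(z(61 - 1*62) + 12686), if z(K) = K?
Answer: 2109/295 ≈ 7.1492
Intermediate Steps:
(49164 + 41523)/(z(61 - 1*62) + 12686) = (49164 + 41523)/((61 - 1*62) + 12686) = 90687/((61 - 62) + 12686) = 90687/(-1 + 12686) = 90687/12685 = 90687*(1/12685) = 2109/295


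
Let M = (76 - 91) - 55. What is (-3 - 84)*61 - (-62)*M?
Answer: -9647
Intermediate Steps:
M = -70 (M = -15 - 55 = -70)
(-3 - 84)*61 - (-62)*M = (-3 - 84)*61 - (-62)*(-70) = -87*61 - 1*4340 = -5307 - 4340 = -9647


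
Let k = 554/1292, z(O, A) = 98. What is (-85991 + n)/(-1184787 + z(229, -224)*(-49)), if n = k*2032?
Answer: 27493661/384237247 ≈ 0.071554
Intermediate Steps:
k = 277/646 (k = 554*(1/1292) = 277/646 ≈ 0.42879)
n = 281432/323 (n = (277/646)*2032 = 281432/323 ≈ 871.31)
(-85991 + n)/(-1184787 + z(229, -224)*(-49)) = (-85991 + 281432/323)/(-1184787 + 98*(-49)) = -27493661/(323*(-1184787 - 4802)) = -27493661/323/(-1189589) = -27493661/323*(-1/1189589) = 27493661/384237247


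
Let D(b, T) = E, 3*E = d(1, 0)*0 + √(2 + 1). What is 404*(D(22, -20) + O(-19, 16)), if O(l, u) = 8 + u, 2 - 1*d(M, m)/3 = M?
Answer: 9696 + 404*√3/3 ≈ 9929.3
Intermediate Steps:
d(M, m) = 6 - 3*M
E = √3/3 (E = ((6 - 3*1)*0 + √(2 + 1))/3 = ((6 - 3)*0 + √3)/3 = (3*0 + √3)/3 = (0 + √3)/3 = √3/3 ≈ 0.57735)
D(b, T) = √3/3
404*(D(22, -20) + O(-19, 16)) = 404*(√3/3 + (8 + 16)) = 404*(√3/3 + 24) = 404*(24 + √3/3) = 9696 + 404*√3/3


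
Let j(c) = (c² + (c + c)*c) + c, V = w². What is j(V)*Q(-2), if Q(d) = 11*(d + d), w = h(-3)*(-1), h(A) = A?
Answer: -11088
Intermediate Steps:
w = 3 (w = -3*(-1) = 3)
V = 9 (V = 3² = 9)
j(c) = c + 3*c² (j(c) = (c² + (2*c)*c) + c = (c² + 2*c²) + c = 3*c² + c = c + 3*c²)
Q(d) = 22*d (Q(d) = 11*(2*d) = 22*d)
j(V)*Q(-2) = (9*(1 + 3*9))*(22*(-2)) = (9*(1 + 27))*(-44) = (9*28)*(-44) = 252*(-44) = -11088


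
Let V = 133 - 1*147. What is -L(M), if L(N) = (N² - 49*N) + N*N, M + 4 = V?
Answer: -1530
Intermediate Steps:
V = -14 (V = 133 - 147 = -14)
M = -18 (M = -4 - 14 = -18)
L(N) = -49*N + 2*N² (L(N) = (N² - 49*N) + N² = -49*N + 2*N²)
-L(M) = -(-18)*(-49 + 2*(-18)) = -(-18)*(-49 - 36) = -(-18)*(-85) = -1*1530 = -1530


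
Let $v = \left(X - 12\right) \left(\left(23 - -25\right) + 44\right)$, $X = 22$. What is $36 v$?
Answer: $33120$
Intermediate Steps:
$v = 920$ ($v = \left(22 - 12\right) \left(\left(23 - -25\right) + 44\right) = 10 \left(\left(23 + 25\right) + 44\right) = 10 \left(48 + 44\right) = 10 \cdot 92 = 920$)
$36 v = 36 \cdot 920 = 33120$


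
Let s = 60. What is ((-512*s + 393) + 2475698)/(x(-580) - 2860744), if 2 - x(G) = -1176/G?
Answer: -354578795/414807884 ≈ -0.85480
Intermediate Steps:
x(G) = 2 + 1176/G (x(G) = 2 - (-1176)/G = 2 + 1176/G)
((-512*s + 393) + 2475698)/(x(-580) - 2860744) = ((-512*60 + 393) + 2475698)/((2 + 1176/(-580)) - 2860744) = ((-30720 + 393) + 2475698)/((2 + 1176*(-1/580)) - 2860744) = (-30327 + 2475698)/((2 - 294/145) - 2860744) = 2445371/(-4/145 - 2860744) = 2445371/(-414807884/145) = 2445371*(-145/414807884) = -354578795/414807884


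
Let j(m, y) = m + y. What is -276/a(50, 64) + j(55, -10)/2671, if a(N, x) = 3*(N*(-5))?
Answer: 128491/333875 ≈ 0.38485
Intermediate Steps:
a(N, x) = -15*N (a(N, x) = 3*(-5*N) = -15*N)
-276/a(50, 64) + j(55, -10)/2671 = -276/((-15*50)) + (55 - 10)/2671 = -276/(-750) + 45*(1/2671) = -276*(-1/750) + 45/2671 = 46/125 + 45/2671 = 128491/333875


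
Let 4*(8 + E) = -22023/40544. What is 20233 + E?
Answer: 3279987577/162176 ≈ 20225.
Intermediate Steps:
E = -1319431/162176 (E = -8 + (-22023/40544)/4 = -8 + (-22023*1/40544)/4 = -8 + (1/4)*(-22023/40544) = -8 - 22023/162176 = -1319431/162176 ≈ -8.1358)
20233 + E = 20233 - 1319431/162176 = 3279987577/162176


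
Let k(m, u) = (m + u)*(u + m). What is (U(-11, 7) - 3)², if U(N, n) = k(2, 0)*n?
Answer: 625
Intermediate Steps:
k(m, u) = (m + u)² (k(m, u) = (m + u)*(m + u) = (m + u)²)
U(N, n) = 4*n (U(N, n) = (2 + 0)²*n = 2²*n = 4*n)
(U(-11, 7) - 3)² = (4*7 - 3)² = (28 - 3)² = 25² = 625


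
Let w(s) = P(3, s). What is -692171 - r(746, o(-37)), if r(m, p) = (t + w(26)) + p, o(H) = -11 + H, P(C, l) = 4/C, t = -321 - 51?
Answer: -2075257/3 ≈ -6.9175e+5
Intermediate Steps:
t = -372
w(s) = 4/3
r(m, p) = -1112/3 + p (r(m, p) = (-372 + 4/3) + p = -1112/3 + p)
-692171 - r(746, o(-37)) = -692171 - (-1112/3 + (-11 - 37)) = -692171 - (-1112/3 - 48) = -692171 - 1*(-1256/3) = -692171 + 1256/3 = -2075257/3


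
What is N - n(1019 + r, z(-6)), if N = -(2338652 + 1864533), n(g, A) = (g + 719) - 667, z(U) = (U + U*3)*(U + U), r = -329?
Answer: -4203927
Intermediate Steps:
z(U) = 8*U² (z(U) = (U + 3*U)*(2*U) = (4*U)*(2*U) = 8*U²)
n(g, A) = 52 + g (n(g, A) = (719 + g) - 667 = 52 + g)
N = -4203185 (N = -1*4203185 = -4203185)
N - n(1019 + r, z(-6)) = -4203185 - (52 + (1019 - 329)) = -4203185 - (52 + 690) = -4203185 - 1*742 = -4203185 - 742 = -4203927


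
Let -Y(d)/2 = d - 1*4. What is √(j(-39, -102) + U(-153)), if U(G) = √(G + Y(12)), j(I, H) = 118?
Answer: √(118 + 13*I) ≈ 10.879 + 0.59747*I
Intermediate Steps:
Y(d) = 8 - 2*d (Y(d) = -2*(d - 1*4) = -2*(d - 4) = -2*(-4 + d) = 8 - 2*d)
U(G) = √(-16 + G) (U(G) = √(G + (8 - 2*12)) = √(G + (8 - 24)) = √(G - 16) = √(-16 + G))
√(j(-39, -102) + U(-153)) = √(118 + √(-16 - 153)) = √(118 + √(-169)) = √(118 + 13*I)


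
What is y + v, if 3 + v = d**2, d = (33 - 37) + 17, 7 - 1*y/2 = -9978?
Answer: 20136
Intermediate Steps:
y = 19970 (y = 14 - 2*(-9978) = 14 + 19956 = 19970)
d = 13 (d = -4 + 17 = 13)
v = 166 (v = -3 + 13**2 = -3 + 169 = 166)
y + v = 19970 + 166 = 20136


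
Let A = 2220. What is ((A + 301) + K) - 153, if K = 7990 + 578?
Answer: 10936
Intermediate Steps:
K = 8568
((A + 301) + K) - 153 = ((2220 + 301) + 8568) - 153 = (2521 + 8568) - 153 = 11089 - 153 = 10936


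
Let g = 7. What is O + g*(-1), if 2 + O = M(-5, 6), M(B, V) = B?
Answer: -14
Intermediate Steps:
O = -7 (O = -2 - 5 = -7)
O + g*(-1) = -7 + 7*(-1) = -7 - 7 = -14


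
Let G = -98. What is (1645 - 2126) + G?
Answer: -579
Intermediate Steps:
(1645 - 2126) + G = (1645 - 2126) - 98 = -481 - 98 = -579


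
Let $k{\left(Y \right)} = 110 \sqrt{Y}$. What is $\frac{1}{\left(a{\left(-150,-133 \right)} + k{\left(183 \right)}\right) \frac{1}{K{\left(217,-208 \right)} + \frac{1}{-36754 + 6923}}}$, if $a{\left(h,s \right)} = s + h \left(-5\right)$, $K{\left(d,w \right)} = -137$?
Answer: $\frac{2521585216}{54698449741} - \frac{449553280 \sqrt{183}}{54698449741} \approx -0.065081$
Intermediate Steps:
$a{\left(h,s \right)} = s - 5 h$
$\frac{1}{\left(a{\left(-150,-133 \right)} + k{\left(183 \right)}\right) \frac{1}{K{\left(217,-208 \right)} + \frac{1}{-36754 + 6923}}} = \frac{1}{\left(\left(-133 - -750\right) + 110 \sqrt{183}\right) \frac{1}{-137 + \frac{1}{-36754 + 6923}}} = \frac{1}{\left(\left(-133 + 750\right) + 110 \sqrt{183}\right) \frac{1}{-137 + \frac{1}{-29831}}} = \frac{1}{\left(617 + 110 \sqrt{183}\right) \frac{1}{-137 - \frac{1}{29831}}} = \frac{1}{\left(617 + 110 \sqrt{183}\right) \frac{1}{- \frac{4086848}{29831}}} = \frac{1}{\left(617 + 110 \sqrt{183}\right) \left(- \frac{29831}{4086848}\right)} = \frac{1}{- \frac{18405727}{4086848} - \frac{1640705 \sqrt{183}}{2043424}}$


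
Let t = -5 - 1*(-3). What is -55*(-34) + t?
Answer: 1868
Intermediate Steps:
t = -2 (t = -5 + 3 = -2)
-55*(-34) + t = -55*(-34) - 2 = 1870 - 2 = 1868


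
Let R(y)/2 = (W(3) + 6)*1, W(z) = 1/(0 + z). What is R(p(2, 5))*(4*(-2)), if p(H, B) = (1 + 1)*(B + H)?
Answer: -304/3 ≈ -101.33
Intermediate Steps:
W(z) = 1/z
p(H, B) = 2*B + 2*H (p(H, B) = 2*(B + H) = 2*B + 2*H)
R(y) = 38/3 (R(y) = 2*((1/3 + 6)*1) = 2*((⅓ + 6)*1) = 2*((19/3)*1) = 2*(19/3) = 38/3)
R(p(2, 5))*(4*(-2)) = 38*(4*(-2))/3 = (38/3)*(-8) = -304/3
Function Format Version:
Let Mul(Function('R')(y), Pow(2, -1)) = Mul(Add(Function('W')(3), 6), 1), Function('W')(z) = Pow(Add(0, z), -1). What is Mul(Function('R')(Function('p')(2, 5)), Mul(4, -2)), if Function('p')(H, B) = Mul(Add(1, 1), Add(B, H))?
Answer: Rational(-304, 3) ≈ -101.33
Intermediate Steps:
Function('W')(z) = Pow(z, -1)
Function('p')(H, B) = Add(Mul(2, B), Mul(2, H)) (Function('p')(H, B) = Mul(2, Add(B, H)) = Add(Mul(2, B), Mul(2, H)))
Function('R')(y) = Rational(38, 3) (Function('R')(y) = Mul(2, Mul(Add(Pow(3, -1), 6), 1)) = Mul(2, Mul(Add(Rational(1, 3), 6), 1)) = Mul(2, Mul(Rational(19, 3), 1)) = Mul(2, Rational(19, 3)) = Rational(38, 3))
Mul(Function('R')(Function('p')(2, 5)), Mul(4, -2)) = Mul(Rational(38, 3), Mul(4, -2)) = Mul(Rational(38, 3), -8) = Rational(-304, 3)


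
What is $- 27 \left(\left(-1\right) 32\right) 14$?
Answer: $12096$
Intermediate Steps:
$- 27 \left(\left(-1\right) 32\right) 14 = \left(-27\right) \left(-32\right) 14 = 864 \cdot 14 = 12096$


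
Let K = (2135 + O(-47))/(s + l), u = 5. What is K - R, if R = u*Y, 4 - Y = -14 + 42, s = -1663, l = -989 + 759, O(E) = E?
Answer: 75024/631 ≈ 118.90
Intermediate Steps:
l = -230
K = -696/631 (K = (2135 - 47)/(-1663 - 230) = 2088/(-1893) = 2088*(-1/1893) = -696/631 ≈ -1.1030)
Y = -24 (Y = 4 - (-14 + 42) = 4 - 1*28 = 4 - 28 = -24)
R = -120 (R = 5*(-24) = -120)
K - R = -696/631 - 1*(-120) = -696/631 + 120 = 75024/631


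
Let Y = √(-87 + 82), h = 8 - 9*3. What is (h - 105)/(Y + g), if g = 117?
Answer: -7254/6847 + 62*I*√5/6847 ≈ -1.0594 + 0.020248*I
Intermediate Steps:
h = -19 (h = 8 - 27 = -19)
Y = I*√5 (Y = √(-5) = I*√5 ≈ 2.2361*I)
(h - 105)/(Y + g) = (-19 - 105)/(I*√5 + 117) = -124/(117 + I*√5)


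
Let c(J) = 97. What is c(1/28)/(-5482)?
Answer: -97/5482 ≈ -0.017694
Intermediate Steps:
c(1/28)/(-5482) = 97/(-5482) = 97*(-1/5482) = -97/5482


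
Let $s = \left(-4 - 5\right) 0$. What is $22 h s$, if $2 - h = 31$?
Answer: $0$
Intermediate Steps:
$h = -29$ ($h = 2 - 31 = -29$)
$s = 0$ ($s = \left(-9\right) 0 = 0$)
$22 h s = 22 \left(-29\right) 0 = \left(-638\right) 0 = 0$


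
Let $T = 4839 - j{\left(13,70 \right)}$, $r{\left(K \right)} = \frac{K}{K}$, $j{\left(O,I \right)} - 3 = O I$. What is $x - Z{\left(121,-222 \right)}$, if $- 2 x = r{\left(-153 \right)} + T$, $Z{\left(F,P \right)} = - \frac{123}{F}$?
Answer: $- \frac{474921}{242} \approx -1962.5$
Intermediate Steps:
$j{\left(O,I \right)} = 3 + I O$ ($j{\left(O,I \right)} = 3 + O I = 3 + I O$)
$r{\left(K \right)} = 1$
$T = 3926$ ($T = 4839 - \left(3 + 70 \cdot 13\right) = 4839 - \left(3 + 910\right) = 4839 - 913 = 3926$)
$x = - \frac{3927}{2}$ ($x = - \frac{1 + 3926}{2} = \left(- \frac{1}{2}\right) 3927 = - \frac{3927}{2} \approx -1963.5$)
$x - Z{\left(121,-222 \right)} = - \frac{3927}{2} - - \frac{123}{121} = - \frac{3927}{2} + \frac{123}{121} = - \frac{474921}{242}$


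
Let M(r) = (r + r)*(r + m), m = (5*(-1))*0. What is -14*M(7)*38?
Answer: -52136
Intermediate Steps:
m = 0 (m = -5*0 = 0)
M(r) = 2*r² (M(r) = (r + r)*(r + 0) = (2*r)*r = 2*r²)
-14*M(7)*38 = -28*7²*38 = -28*49*38 = -14*98*38 = -1372*38 = -52136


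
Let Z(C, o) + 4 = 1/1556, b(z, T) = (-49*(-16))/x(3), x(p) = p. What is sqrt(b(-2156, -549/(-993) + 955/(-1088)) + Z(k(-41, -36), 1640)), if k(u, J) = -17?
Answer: 7*sqrt(28609005)/2334 ≈ 16.042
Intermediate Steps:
b(z, T) = 784/3 (b(z, T) = -49*(-16)/3 = 784*(1/3) = 784/3)
Z(C, o) = -6223/1556 (Z(C, o) = -4 + 1/1556 = -6223/1556)
sqrt(b(-2156, -549/(-993) + 955/(-1088)) + Z(k(-41, -36), 1640)) = sqrt(784/3 - 6223/1556) = sqrt(1201235/4668) = 7*sqrt(28609005)/2334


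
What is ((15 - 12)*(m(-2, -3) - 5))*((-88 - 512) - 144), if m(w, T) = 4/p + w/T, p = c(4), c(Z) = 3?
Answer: 6696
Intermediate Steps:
p = 3
m(w, T) = 4/3 + w/T
((15 - 12)*(m(-2, -3) - 5))*((-88 - 512) - 144) = ((15 - 12)*((4/3 - 2/(-3)) - 5))*((-88 - 512) - 144) = (3*((4/3 - 2*(-⅓)) - 5))*(-600 - 144) = (3*((4/3 + ⅔) - 5))*(-744) = (3*(2 - 5))*(-744) = (3*(-3))*(-744) = -9*(-744) = 6696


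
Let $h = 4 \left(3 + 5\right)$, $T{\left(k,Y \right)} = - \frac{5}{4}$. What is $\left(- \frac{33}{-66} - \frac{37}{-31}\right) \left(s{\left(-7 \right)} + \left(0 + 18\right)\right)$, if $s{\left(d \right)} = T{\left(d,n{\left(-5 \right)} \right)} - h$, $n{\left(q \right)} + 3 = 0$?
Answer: $- \frac{6405}{248} \approx -25.827$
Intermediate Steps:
$n{\left(q \right)} = -3$ ($n{\left(q \right)} = -3 + 0 = -3$)
$T{\left(k,Y \right)} = - \frac{5}{4}$ ($T{\left(k,Y \right)} = \left(-5\right) \frac{1}{4} = - \frac{5}{4}$)
$h = 32$ ($h = 4 \cdot 8 = 32$)
$s{\left(d \right)} = - \frac{133}{4}$ ($s{\left(d \right)} = - \frac{5}{4} - 32 = - \frac{133}{4}$)
$\left(- \frac{33}{-66} - \frac{37}{-31}\right) \left(s{\left(-7 \right)} + \left(0 + 18\right)\right) = \left(- \frac{33}{-66} - \frac{37}{-31}\right) \left(- \frac{133}{4} + \left(0 + 18\right)\right) = \left(\left(-33\right) \left(- \frac{1}{66}\right) - - \frac{37}{31}\right) \left(- \frac{133}{4} + 18\right) = \left(\frac{1}{2} + \frac{37}{31}\right) \left(- \frac{61}{4}\right) = \frac{105}{62} \left(- \frac{61}{4}\right) = - \frac{6405}{248}$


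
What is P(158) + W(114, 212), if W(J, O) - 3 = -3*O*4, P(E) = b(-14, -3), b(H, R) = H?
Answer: -2555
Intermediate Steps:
P(E) = -14
W(J, O) = 3 - 12*O (W(J, O) = 3 - 3*O*4 = 3 - 12*O)
P(158) + W(114, 212) = -14 + (3 - 12*212) = -14 + (3 - 2544) = -14 - 2541 = -2555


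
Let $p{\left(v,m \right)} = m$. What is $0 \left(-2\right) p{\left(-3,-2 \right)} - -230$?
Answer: $230$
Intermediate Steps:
$0 \left(-2\right) p{\left(-3,-2 \right)} - -230 = 0 \left(-2\right) \left(-2\right) - -230 = 0 \left(-2\right) + 230 = 0 + 230 = 230$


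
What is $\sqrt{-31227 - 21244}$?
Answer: $i \sqrt{52471} \approx 229.07 i$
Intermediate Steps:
$\sqrt{-31227 - 21244} = \sqrt{-52471} = i \sqrt{52471}$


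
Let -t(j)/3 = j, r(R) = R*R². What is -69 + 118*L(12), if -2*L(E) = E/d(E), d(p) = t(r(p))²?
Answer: -154524731/2239488 ≈ -69.000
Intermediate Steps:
r(R) = R³
t(j) = -3*j
d(p) = 9*p⁶ (d(p) = (-3*p³)² = 9*p⁶)
L(E) = -1/(18*E⁵) (L(E) = -E/(2*(9*E⁶)) = -E*1/(9*E⁶)/2 = -1/(18*E⁵))
-69 + 118*L(12) = -69 + 118*(-1/18/12⁵) = -69 + 118*(-1/18*1/248832) = -69 + 118*(-1/4478976) = -69 - 59/2239488 = -154524731/2239488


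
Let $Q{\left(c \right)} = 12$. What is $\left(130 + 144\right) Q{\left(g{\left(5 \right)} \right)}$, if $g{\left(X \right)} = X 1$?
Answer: $3288$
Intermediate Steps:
$g{\left(X \right)} = X$
$\left(130 + 144\right) Q{\left(g{\left(5 \right)} \right)} = \left(130 + 144\right) 12 = 274 \cdot 12 = 3288$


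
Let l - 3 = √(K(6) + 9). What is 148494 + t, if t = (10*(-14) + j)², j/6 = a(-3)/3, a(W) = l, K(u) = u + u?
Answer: 166534 - 536*√21 ≈ 1.6408e+5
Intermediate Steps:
K(u) = 2*u
l = 3 + √21 (l = 3 + √(2*6 + 9) = 3 + √(12 + 9) = 3 + √21 ≈ 7.5826)
a(W) = 3 + √21
j = 6 + 2*√21 (j = 6*((3 + √21)/3) = 6*((3 + √21)*(⅓)) = 6*(1 + √21/3) = 6 + 2*√21 ≈ 15.165)
t = (-134 + 2*√21)² (t = (10*(-14) + (6 + 2*√21))² = (-140 + (6 + 2*√21))² = (-134 + 2*√21)² ≈ 15584.)
148494 + t = 148494 + (18040 - 536*√21) = 166534 - 536*√21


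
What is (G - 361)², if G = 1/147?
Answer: 2816000356/21609 ≈ 1.3032e+5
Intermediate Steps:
G = 1/147 ≈ 0.0068027
(G - 361)² = (1/147 - 361)² = (-53066/147)² = 2816000356/21609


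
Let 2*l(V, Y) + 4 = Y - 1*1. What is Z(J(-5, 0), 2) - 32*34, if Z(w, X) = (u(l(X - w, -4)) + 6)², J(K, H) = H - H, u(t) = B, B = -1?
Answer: -1063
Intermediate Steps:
l(V, Y) = -5/2 + Y/2 (l(V, Y) = -2 + (Y - 1*1)/2 = -2 + (Y - 1)/2 = -2 + (-1 + Y)/2 = -2 + (-½ + Y/2) = -5/2 + Y/2)
u(t) = -1
J(K, H) = 0
Z(w, X) = 25 (Z(w, X) = (-1 + 6)² = 5² = 25)
Z(J(-5, 0), 2) - 32*34 = 25 - 32*34 = 25 - 1088 = -1063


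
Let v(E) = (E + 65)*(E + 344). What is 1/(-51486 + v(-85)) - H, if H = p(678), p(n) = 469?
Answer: -26576355/56666 ≈ -469.00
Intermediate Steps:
v(E) = (65 + E)*(344 + E)
H = 469
1/(-51486 + v(-85)) - H = 1/(-51486 + (22360 + (-85)**2 + 409*(-85))) - 1*469 = 1/(-51486 + (22360 + 7225 - 34765)) - 469 = 1/(-51486 - 5180) - 469 = 1/(-56666) - 469 = -1/56666 - 469 = -26576355/56666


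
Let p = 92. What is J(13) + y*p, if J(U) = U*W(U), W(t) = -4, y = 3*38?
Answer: 10436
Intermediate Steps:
y = 114
J(U) = -4*U (J(U) = U*(-4) = -4*U)
J(13) + y*p = -4*13 + 114*92 = -52 + 10488 = 10436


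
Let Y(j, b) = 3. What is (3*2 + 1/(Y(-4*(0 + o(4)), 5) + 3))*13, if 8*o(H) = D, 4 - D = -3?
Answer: 481/6 ≈ 80.167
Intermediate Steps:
D = 7 (D = 4 - 1*(-3) = 4 + 3 = 7)
o(H) = 7/8 (o(H) = (1/8)*7 = 7/8)
(3*2 + 1/(Y(-4*(0 + o(4)), 5) + 3))*13 = (3*2 + 1/(3 + 3))*13 = (6 + 1/6)*13 = (37/6)*13 = 481/6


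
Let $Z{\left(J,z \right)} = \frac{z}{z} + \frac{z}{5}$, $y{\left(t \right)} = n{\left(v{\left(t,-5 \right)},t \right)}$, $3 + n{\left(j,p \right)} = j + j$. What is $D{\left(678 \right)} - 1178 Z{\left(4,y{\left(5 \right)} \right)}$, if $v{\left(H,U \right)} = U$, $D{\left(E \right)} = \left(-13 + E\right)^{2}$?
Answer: $\frac{2220549}{5} \approx 4.4411 \cdot 10^{5}$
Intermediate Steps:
$n{\left(j,p \right)} = -3 + 2 j$ ($n{\left(j,p \right)} = -3 + \left(j + j\right) = -3 + 2 j$)
$y{\left(t \right)} = -13$ ($y{\left(t \right)} = -3 + 2 \left(-5\right) = -3 - 10 = -13$)
$Z{\left(J,z \right)} = 1 + \frac{z}{5}$ ($Z{\left(J,z \right)} = 1 + z \frac{1}{5} = 1 + \frac{z}{5}$)
$D{\left(678 \right)} - 1178 Z{\left(4,y{\left(5 \right)} \right)} = \left(-13 + 678\right)^{2} - 1178 \left(1 + \frac{1}{5} \left(-13\right)\right) = 665^{2} - 1178 \left(1 - \frac{13}{5}\right) = 442225 - - \frac{9424}{5} = 442225 + \frac{9424}{5} = \frac{2220549}{5}$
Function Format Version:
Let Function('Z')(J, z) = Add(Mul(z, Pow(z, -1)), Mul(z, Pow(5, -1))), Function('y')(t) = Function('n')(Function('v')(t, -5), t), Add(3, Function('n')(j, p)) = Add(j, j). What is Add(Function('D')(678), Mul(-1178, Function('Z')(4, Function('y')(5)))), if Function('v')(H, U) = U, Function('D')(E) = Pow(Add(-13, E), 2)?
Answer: Rational(2220549, 5) ≈ 4.4411e+5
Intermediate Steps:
Function('n')(j, p) = Add(-3, Mul(2, j)) (Function('n')(j, p) = Add(-3, Add(j, j)) = Add(-3, Mul(2, j)))
Function('y')(t) = -13 (Function('y')(t) = Add(-3, Mul(2, -5)) = Add(-3, -10) = -13)
Function('Z')(J, z) = Add(1, Mul(Rational(1, 5), z)) (Function('Z')(J, z) = Add(1, Mul(z, Rational(1, 5))) = Add(1, Mul(Rational(1, 5), z)))
Add(Function('D')(678), Mul(-1178, Function('Z')(4, Function('y')(5)))) = Add(Pow(Add(-13, 678), 2), Mul(-1178, Add(1, Mul(Rational(1, 5), -13)))) = Add(Pow(665, 2), Mul(-1178, Add(1, Rational(-13, 5)))) = Add(442225, Mul(-1178, Rational(-8, 5))) = Add(442225, Rational(9424, 5)) = Rational(2220549, 5)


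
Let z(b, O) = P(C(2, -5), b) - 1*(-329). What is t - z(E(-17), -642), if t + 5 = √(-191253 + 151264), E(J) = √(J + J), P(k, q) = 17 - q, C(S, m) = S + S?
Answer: -351 + I*√34 + I*√39989 ≈ -351.0 + 205.8*I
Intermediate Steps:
C(S, m) = 2*S
E(J) = √2*√J (E(J) = √(2*J) = √2*√J)
t = -5 + I*√39989 (t = -5 + √(-191253 + 151264) = -5 + √(-39989) = -5 + I*√39989 ≈ -5.0 + 199.97*I)
z(b, O) = 346 - b (z(b, O) = (17 - b) - 1*(-329) = (17 - b) + 329 = 346 - b)
t - z(E(-17), -642) = (-5 + I*√39989) - (346 - √2*√(-17)) = (-5 + I*√39989) - (346 - √2*I*√17) = (-5 + I*√39989) - (346 - I*√34) = (-5 + I*√39989) + (-346 + I*√34) = -351 + I*√34 + I*√39989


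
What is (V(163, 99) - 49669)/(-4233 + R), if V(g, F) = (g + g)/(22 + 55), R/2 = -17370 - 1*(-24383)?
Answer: -3824187/754061 ≈ -5.0715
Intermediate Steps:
R = 14026 (R = 2*(-17370 - 1*(-24383)) = 2*(-17370 + 24383) = 2*7013 = 14026)
V(g, F) = 2*g/77 (V(g, F) = (2*g)/77 = (2*g)*(1/77) = 2*g/77)
(V(163, 99) - 49669)/(-4233 + R) = ((2/77)*163 - 49669)/(-4233 + 14026) = (326/77 - 49669)/9793 = -3824187/77*1/9793 = -3824187/754061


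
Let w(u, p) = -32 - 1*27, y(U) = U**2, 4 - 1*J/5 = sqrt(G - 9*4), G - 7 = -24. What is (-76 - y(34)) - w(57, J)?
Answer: -1173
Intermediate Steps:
G = -17 (G = 7 - 24 = -17)
J = 20 - 5*I*sqrt(53) (J = 20 - 5*sqrt(-17 - 9*4) = 20 - 5*sqrt(-17 - 36) = 20 - 5*I*sqrt(53) ≈ 20.0 - 36.401*I)
w(u, p) = -59 (w(u, p) = -32 - 27 = -59)
(-76 - y(34)) - w(57, J) = (-76 - 1*34**2) - 1*(-59) = (-76 - 1*1156) + 59 = (-76 - 1156) + 59 = -1232 + 59 = -1173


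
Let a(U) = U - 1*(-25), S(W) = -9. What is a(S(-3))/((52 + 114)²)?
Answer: 4/6889 ≈ 0.00058064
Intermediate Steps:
a(U) = 25 + U (a(U) = U + 25 = 25 + U)
a(S(-3))/((52 + 114)²) = (25 - 9)/((52 + 114)²) = 16/(166²) = 16/27556 = 16*(1/27556) = 4/6889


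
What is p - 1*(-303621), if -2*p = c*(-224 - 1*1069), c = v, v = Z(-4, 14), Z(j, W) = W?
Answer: 312672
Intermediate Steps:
v = 14
c = 14
p = 9051 (p = -7*(-224 - 1*1069) = -7*(-224 - 1069) = -7*(-1293) = -½*(-18102) = 9051)
p - 1*(-303621) = 9051 - 1*(-303621) = 9051 + 303621 = 312672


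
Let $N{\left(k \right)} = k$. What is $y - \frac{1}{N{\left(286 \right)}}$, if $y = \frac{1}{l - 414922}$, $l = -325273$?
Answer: $- \frac{740481}{211695770} \approx -0.0034979$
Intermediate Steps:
$y = - \frac{1}{740195}$ ($y = \frac{1}{-325273 - 414922} = \frac{1}{-740195} = - \frac{1}{740195} \approx -1.351 \cdot 10^{-6}$)
$y - \frac{1}{N{\left(286 \right)}} = - \frac{1}{740195} - \frac{1}{286} = - \frac{740481}{211695770}$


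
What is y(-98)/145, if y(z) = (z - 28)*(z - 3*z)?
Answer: -24696/145 ≈ -170.32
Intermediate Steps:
y(z) = -2*z*(-28 + z) (y(z) = (-28 + z)*(-2*z) = -2*z*(-28 + z))
y(-98)/145 = (2*(-98)*(28 - 1*(-98)))/145 = (2*(-98)*(28 + 98))*(1/145) = (2*(-98)*126)*(1/145) = -24696*1/145 = -24696/145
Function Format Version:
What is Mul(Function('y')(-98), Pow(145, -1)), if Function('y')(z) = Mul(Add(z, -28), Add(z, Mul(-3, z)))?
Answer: Rational(-24696, 145) ≈ -170.32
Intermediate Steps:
Function('y')(z) = Mul(-2, z, Add(-28, z)) (Function('y')(z) = Mul(Add(-28, z), Mul(-2, z)) = Mul(-2, z, Add(-28, z)))
Mul(Function('y')(-98), Pow(145, -1)) = Mul(Mul(2, -98, Add(28, Mul(-1, -98))), Pow(145, -1)) = Mul(Mul(2, -98, Add(28, 98)), Rational(1, 145)) = Mul(Mul(2, -98, 126), Rational(1, 145)) = Mul(-24696, Rational(1, 145)) = Rational(-24696, 145)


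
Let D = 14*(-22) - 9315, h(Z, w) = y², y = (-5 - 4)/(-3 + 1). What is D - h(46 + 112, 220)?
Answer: -38573/4 ≈ -9643.3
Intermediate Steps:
y = 9/2 (y = -9/(-2) = -9*(-½) = 9/2 ≈ 4.5000)
h(Z, w) = 81/4 (h(Z, w) = (9/2)² = 81/4)
D = -9623 (D = -308 - 9315 = -9623)
D - h(46 + 112, 220) = -9623 - 1*81/4 = -9623 - 81/4 = -38573/4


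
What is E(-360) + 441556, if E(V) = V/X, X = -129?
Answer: 18987028/43 ≈ 4.4156e+5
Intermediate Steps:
E(V) = -V/129 (E(V) = V/(-129) = V*(-1/129) = -V/129)
E(-360) + 441556 = -1/129*(-360) + 441556 = 120/43 + 441556 = 18987028/43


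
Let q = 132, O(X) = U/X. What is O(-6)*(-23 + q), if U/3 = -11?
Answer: 1199/2 ≈ 599.50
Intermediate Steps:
U = -33 (U = 3*(-11) = -33)
O(X) = -33/X
O(-6)*(-23 + q) = (-33/(-6))*(-23 + 132) = -33*(-1/6)*109 = (11/2)*109 = 1199/2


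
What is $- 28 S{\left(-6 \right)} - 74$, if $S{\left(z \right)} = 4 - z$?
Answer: $-354$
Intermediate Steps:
$- 28 S{\left(-6 \right)} - 74 = - 28 \left(4 - -6\right) - 74 = - 28 \left(4 + 6\right) - 74 = \left(-28\right) 10 - 74 = -280 - 74 = -354$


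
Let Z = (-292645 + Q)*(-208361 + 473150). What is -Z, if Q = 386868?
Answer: -24949213947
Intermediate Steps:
Z = 24949213947 (Z = (-292645 + 386868)*(-208361 + 473150) = 94223*264789 = 24949213947)
-Z = -1*24949213947 = -24949213947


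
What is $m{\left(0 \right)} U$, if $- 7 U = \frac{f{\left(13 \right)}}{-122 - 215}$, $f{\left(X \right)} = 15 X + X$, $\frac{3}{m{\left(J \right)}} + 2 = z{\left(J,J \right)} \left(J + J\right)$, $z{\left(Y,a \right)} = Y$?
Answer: $- \frac{312}{2359} \approx -0.13226$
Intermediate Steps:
$m{\left(J \right)} = \frac{3}{-2 + 2 J^{2}}$ ($m{\left(J \right)} = \frac{3}{-2 + J \left(J + J\right)} = \frac{3}{-2 + J 2 J} = \frac{3}{-2 + 2 J^{2}}$)
$f{\left(X \right)} = 16 X$
$U = \frac{208}{2359}$ ($U = - \frac{16 \cdot 13 \frac{1}{-122 - 215}}{7} = - \frac{208 \frac{1}{-122 - 215}}{7} = - \frac{208 \frac{1}{-337}}{7} = - \frac{208 \left(- \frac{1}{337}\right)}{7} = \left(- \frac{1}{7}\right) \left(- \frac{208}{337}\right) = \frac{208}{2359} \approx 0.088173$)
$m{\left(0 \right)} U = \frac{3}{2 \left(-1 + 0^{2}\right)} \frac{208}{2359} = \frac{3}{2 \left(-1 + 0\right)} \frac{208}{2359} = \frac{3}{2 \left(-1\right)} \frac{208}{2359} = \frac{3}{2} \left(-1\right) \frac{208}{2359} = \left(- \frac{3}{2}\right) \frac{208}{2359} = - \frac{312}{2359}$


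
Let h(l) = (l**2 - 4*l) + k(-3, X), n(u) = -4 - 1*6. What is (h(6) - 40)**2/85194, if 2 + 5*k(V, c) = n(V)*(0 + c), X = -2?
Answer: 7442/1064925 ≈ 0.0069883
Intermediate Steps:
n(u) = -10 (n(u) = -4 - 6 = -10)
k(V, c) = -2/5 - 2*c (k(V, c) = -2/5 + (-10*(0 + c))/5 = -2/5 + (-10*c)/5 = -2/5 - 2*c)
h(l) = 18/5 + l**2 - 4*l (h(l) = (l**2 - 4*l) + (-2/5 - 2*(-2)) = (l**2 - 4*l) + (-2/5 + 4) = (l**2 - 4*l) + 18/5 = 18/5 + l**2 - 4*l)
(h(6) - 40)**2/85194 = ((18/5 + 6**2 - 4*6) - 40)**2/85194 = ((18/5 + 36 - 24) - 40)**2*(1/85194) = (78/5 - 40)**2*(1/85194) = (-122/5)**2*(1/85194) = (14884/25)*(1/85194) = 7442/1064925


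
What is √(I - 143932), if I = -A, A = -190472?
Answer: 2*√11635 ≈ 215.73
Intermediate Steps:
I = 190472 (I = -1*(-190472) = 190472)
√(I - 143932) = √(190472 - 143932) = √46540 = 2*√11635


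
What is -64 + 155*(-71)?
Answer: -11069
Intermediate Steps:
-64 + 155*(-71) = -64 - 11005 = -11069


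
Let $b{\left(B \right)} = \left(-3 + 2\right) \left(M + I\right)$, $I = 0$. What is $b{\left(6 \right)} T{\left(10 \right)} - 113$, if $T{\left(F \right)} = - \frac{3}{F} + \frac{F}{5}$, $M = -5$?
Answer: $- \frac{209}{2} \approx -104.5$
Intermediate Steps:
$T{\left(F \right)} = - \frac{3}{F} + \frac{F}{5}$ ($T{\left(F \right)} = - \frac{3}{F} + F \frac{1}{5} = - \frac{3}{F} + \frac{F}{5}$)
$b{\left(B \right)} = 5$ ($b{\left(B \right)} = \left(-3 + 2\right) \left(-5 + 0\right) = \left(-1\right) \left(-5\right) = 5$)
$b{\left(6 \right)} T{\left(10 \right)} - 113 = 5 \left(- \frac{3}{10} + \frac{1}{5} \cdot 10\right) - 113 = 5 \left(\left(-3\right) \frac{1}{10} + 2\right) - 113 = 5 \left(- \frac{3}{10} + 2\right) - 113 = 5 \cdot \frac{17}{10} - 113 = \frac{17}{2} - 113 = - \frac{209}{2}$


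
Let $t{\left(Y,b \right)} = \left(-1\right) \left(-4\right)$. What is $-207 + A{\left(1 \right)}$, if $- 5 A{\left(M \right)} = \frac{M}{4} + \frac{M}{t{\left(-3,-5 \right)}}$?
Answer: $- \frac{2071}{10} \approx -207.1$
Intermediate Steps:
$t{\left(Y,b \right)} = 4$
$A{\left(M \right)} = - \frac{M}{10}$ ($A{\left(M \right)} = - \frac{\frac{M}{4} + \frac{M}{4}}{5} = - \frac{\frac{1}{2} M}{5} = - \frac{M}{10}$)
$-207 + A{\left(1 \right)} = -207 - \frac{1}{10} = - \frac{2071}{10}$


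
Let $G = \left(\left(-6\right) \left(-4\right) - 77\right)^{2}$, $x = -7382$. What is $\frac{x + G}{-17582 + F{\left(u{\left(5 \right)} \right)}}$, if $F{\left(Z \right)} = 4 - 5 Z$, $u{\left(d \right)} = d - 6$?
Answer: $\frac{4573}{17573} \approx 0.26023$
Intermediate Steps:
$u{\left(d \right)} = -6 + d$
$G = 2809$ ($G = \left(24 - 77\right)^{2} = \left(-53\right)^{2} = 2809$)
$\frac{x + G}{-17582 + F{\left(u{\left(5 \right)} \right)}} = \frac{-7382 + 2809}{-17582 - \left(-4 + 5 \left(-6 + 5\right)\right)} = - \frac{4573}{-17582 + \left(4 - -5\right)} = - \frac{4573}{-17582 + \left(4 + 5\right)} = - \frac{4573}{-17582 + 9} = - \frac{4573}{-17573} = \left(-4573\right) \left(- \frac{1}{17573}\right) = \frac{4573}{17573}$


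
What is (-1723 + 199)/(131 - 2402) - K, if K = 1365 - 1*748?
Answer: -466561/757 ≈ -616.33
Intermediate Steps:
K = 617 (K = 1365 - 748 = 617)
(-1723 + 199)/(131 - 2402) - K = (-1723 + 199)/(131 - 2402) - 1*617 = -1524/(-2271) - 617 = -1524*(-1/2271) - 617 = 508/757 - 617 = -466561/757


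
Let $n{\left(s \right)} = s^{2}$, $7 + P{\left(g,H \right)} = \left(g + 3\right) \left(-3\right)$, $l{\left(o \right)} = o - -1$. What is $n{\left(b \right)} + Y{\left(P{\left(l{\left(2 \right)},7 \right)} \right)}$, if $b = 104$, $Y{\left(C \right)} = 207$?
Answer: $11023$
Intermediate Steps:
$l{\left(o \right)} = 1 + o$ ($l{\left(o \right)} = o + 1 = 1 + o$)
$P{\left(g,H \right)} = -16 - 3 g$ ($P{\left(g,H \right)} = -7 + \left(g + 3\right) \left(-3\right) = -7 + \left(3 + g\right) \left(-3\right) = -7 - \left(9 + 3 g\right) = -16 - 3 g$)
$n{\left(b \right)} + Y{\left(P{\left(l{\left(2 \right)},7 \right)} \right)} = 104^{2} + 207 = 10816 + 207 = 11023$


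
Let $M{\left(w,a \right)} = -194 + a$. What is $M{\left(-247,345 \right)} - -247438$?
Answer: $247589$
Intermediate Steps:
$M{\left(-247,345 \right)} - -247438 = \left(-194 + 345\right) - -247438 = 151 + 247438 = 247589$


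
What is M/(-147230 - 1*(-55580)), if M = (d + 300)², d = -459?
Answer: -8427/30550 ≈ -0.27584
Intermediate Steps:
M = 25281 (M = (-459 + 300)² = (-159)² = 25281)
M/(-147230 - 1*(-55580)) = 25281/(-147230 - 1*(-55580)) = 25281/(-147230 + 55580) = 25281/(-91650) = 25281*(-1/91650) = -8427/30550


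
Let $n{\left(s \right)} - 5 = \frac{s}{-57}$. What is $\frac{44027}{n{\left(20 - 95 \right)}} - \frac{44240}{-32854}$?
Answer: $\frac{13744053451}{1971240} \approx 6972.3$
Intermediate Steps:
$n{\left(s \right)} = 5 - \frac{s}{57}$ ($n{\left(s \right)} = 5 + \frac{s}{-57} = 5 + s \left(- \frac{1}{57}\right) = 5 - \frac{s}{57}$)
$\frac{44027}{n{\left(20 - 95 \right)}} - \frac{44240}{-32854} = \frac{44027}{5 - \frac{20 - 95}{57}} - \frac{44240}{-32854} = \frac{44027}{5 - \frac{20 - 95}{57}} - - \frac{22120}{16427} = \frac{44027}{5 - - \frac{25}{19}} + \frac{22120}{16427} = \frac{44027}{5 + \frac{25}{19}} + \frac{22120}{16427} = \frac{44027}{\frac{120}{19}} + \frac{22120}{16427} = 44027 \cdot \frac{19}{120} + \frac{22120}{16427} = \frac{836513}{120} + \frac{22120}{16427} = \frac{13744053451}{1971240}$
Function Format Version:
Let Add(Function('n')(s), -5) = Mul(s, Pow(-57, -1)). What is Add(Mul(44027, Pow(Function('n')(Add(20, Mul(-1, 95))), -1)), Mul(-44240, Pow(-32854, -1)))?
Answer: Rational(13744053451, 1971240) ≈ 6972.3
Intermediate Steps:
Function('n')(s) = Add(5, Mul(Rational(-1, 57), s)) (Function('n')(s) = Add(5, Mul(s, Pow(-57, -1))) = Add(5, Mul(s, Rational(-1, 57))) = Add(5, Mul(Rational(-1, 57), s)))
Add(Mul(44027, Pow(Function('n')(Add(20, Mul(-1, 95))), -1)), Mul(-44240, Pow(-32854, -1))) = Add(Mul(44027, Pow(Add(5, Mul(Rational(-1, 57), Add(20, Mul(-1, 95)))), -1)), Mul(-44240, Pow(-32854, -1))) = Add(Mul(44027, Pow(Add(5, Mul(Rational(-1, 57), Add(20, -95))), -1)), Mul(-44240, Rational(-1, 32854))) = Add(Mul(44027, Pow(Add(5, Mul(Rational(-1, 57), -75)), -1)), Rational(22120, 16427)) = Add(Mul(44027, Pow(Add(5, Rational(25, 19)), -1)), Rational(22120, 16427)) = Add(Mul(44027, Pow(Rational(120, 19), -1)), Rational(22120, 16427)) = Add(Mul(44027, Rational(19, 120)), Rational(22120, 16427)) = Add(Rational(836513, 120), Rational(22120, 16427)) = Rational(13744053451, 1971240)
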